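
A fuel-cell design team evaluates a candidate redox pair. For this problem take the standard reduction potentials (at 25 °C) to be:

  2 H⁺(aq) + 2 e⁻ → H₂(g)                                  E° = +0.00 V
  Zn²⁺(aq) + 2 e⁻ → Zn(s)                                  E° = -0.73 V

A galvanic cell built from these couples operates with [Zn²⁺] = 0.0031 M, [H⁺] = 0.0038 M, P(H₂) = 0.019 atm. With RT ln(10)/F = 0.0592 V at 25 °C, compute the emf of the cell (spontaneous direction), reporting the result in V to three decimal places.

+0.712 V

H⁺/H₂ is the cathode (higher E°), Zn²⁺/Zn the anode: E°cell = +0.00 − (-0.73) = +0.73 V, n = 2.
Overall: 2 H⁺(aq) + Zn(s) → H₂(g) + Zn²⁺(aq)
Q = P(H₂)·[Zn²⁺] / ([H⁺]^2); log Q = 0.611.
E = E° − (0.0592/n) log Q = +0.73 − (0.0592/2)(0.611) = +0.712 V.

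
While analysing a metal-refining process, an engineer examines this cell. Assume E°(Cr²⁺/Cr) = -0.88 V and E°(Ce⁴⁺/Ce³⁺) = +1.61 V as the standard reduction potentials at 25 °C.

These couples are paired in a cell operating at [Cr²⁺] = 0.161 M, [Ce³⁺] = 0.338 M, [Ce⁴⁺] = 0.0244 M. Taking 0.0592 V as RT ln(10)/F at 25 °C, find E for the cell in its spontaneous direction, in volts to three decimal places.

Ce⁴⁺/Ce³⁺ is the cathode (higher E°), Cr²⁺/Cr the anode: E°cell = +1.61 − (-0.88) = +2.49 V, n = 2.
Overall: 2 Ce⁴⁺(aq) + Cr(s) → 2 Ce³⁺(aq) + Cr²⁺(aq)
Q = [Ce³⁺]^2·[Cr²⁺] / ([Ce⁴⁺]^2); log Q = 1.490.
E = E° − (0.0592/n) log Q = +2.49 − (0.0592/2)(1.490) = +2.446 V.

+2.446 V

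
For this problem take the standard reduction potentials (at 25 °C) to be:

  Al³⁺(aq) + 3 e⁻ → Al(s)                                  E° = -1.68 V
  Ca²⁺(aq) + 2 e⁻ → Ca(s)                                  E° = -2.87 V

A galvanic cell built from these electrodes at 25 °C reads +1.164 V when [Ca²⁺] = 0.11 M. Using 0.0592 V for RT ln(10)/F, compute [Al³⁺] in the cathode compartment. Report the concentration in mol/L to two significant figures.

0.0018 M

Al³⁺/Al is the cathode, Ca²⁺/Ca the anode: E°cell = +1.19 V, n = 6.
Overall reaction: 2 Al³⁺(aq) + 3 Ca(s) → 2 Al(s) + 3 Ca²⁺(aq); Q = [Ca²⁺]^3/[Al³⁺]^2.
From E = E° − (0.0592/n) log Q: log Q = (E° − E)·n/0.0592 = (+1.19 − (+1.164))·6/0.0592 = 2.6351.
So 2·log[Al³⁺] = 3·log(0.11) − log Q = -2.8758 − (2.6351) = -5.5109; log[Al³⁺] = -5.5109 / 2 = -2.7555; [Al³⁺] = 10^(-2.7555) ≈ 0.0018 M.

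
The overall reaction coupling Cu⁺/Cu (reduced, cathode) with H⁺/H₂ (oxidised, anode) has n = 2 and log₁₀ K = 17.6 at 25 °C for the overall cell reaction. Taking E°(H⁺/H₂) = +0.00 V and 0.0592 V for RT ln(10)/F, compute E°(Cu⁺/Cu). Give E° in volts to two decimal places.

+0.52 V

E°cell = (0.0592/n)·log K = (0.0592/2)(17.6) = +0.521 V.
Since Cu⁺/Cu is the cathode and H⁺/H₂ the anode, E°cell = E°(Cu⁺/Cu) − E°(H⁺/H₂).
So E°(Cu⁺/Cu) = E°cell + E°(H⁺/H₂) = +0.521 + (+0.00) = +0.52 V.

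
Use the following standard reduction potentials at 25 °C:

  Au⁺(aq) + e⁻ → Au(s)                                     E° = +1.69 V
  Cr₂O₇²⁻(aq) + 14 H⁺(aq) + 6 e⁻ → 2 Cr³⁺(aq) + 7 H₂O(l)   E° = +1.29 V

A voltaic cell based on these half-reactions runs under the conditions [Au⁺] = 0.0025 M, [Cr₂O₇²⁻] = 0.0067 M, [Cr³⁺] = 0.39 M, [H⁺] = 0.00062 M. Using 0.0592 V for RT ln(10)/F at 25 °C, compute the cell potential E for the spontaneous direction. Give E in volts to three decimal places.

+0.702 V

Au⁺/Au is the cathode (higher E°), Cr₂O₇²⁻/Cr³⁺ the anode: E°cell = +1.69 − (+1.29) = +0.40 V, n = 6.
Overall: 6 Au⁺(aq) + 2 Cr³⁺(aq) + 7 H₂O(l) → 6 Au(s) + Cr₂O₇²⁻(aq) + 14 H⁺(aq)
Q = [Cr₂O₇²⁻]·[H⁺]^14 / ([Au⁺]^6·[Cr³⁺]^2); log Q = -30.650.
E = E° − (0.0592/n) log Q = +0.40 − (0.0592/6)(-30.650) = +0.702 V.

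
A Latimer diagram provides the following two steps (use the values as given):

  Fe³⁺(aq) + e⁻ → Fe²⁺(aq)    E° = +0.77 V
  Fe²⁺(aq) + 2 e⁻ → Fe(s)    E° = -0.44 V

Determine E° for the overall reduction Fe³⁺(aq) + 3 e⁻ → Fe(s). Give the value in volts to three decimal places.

-0.037 V

Adding the free-energy changes (−nFE°) of the two steps gives −n₃FE°₃ = −n₁FE°₁ − n₂FE°₂.
E°₃ = (1×+0.77 + 2×-0.44) / 3 = (-0.110) / 3 = -0.037 V.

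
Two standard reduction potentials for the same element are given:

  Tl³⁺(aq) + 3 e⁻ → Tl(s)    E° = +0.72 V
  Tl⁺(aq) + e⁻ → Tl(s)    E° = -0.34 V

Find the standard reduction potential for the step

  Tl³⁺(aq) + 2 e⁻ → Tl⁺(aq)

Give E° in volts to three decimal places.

+1.250 V

Sequential free energies add, so n₃E°₃ = n₁E°₁ + n₂E°₂.
With n₃ = 3, and the known step contributing 1×(-0.34) V, the unknown satisfies 2·E° = 3×(+0.72) − 1×(-0.34) = +2.500.
E° = +2.500 / 2 = +1.250 V.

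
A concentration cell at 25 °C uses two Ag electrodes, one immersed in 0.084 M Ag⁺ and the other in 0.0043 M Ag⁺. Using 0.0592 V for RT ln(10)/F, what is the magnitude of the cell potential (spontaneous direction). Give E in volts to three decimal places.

+0.076 V

For a concentration cell E°cell = 0. The 0.084 M side is the cathode (reduction is favoured where [Ag⁺] is higher).
With n = 1, E = −(0.0592/1) log([Ag⁺]ₐₙ/[Ag⁺]꜀ₐₜ) = −(0.0592/1) log(0.0043/0.084) = −(0.0592/1)(-1.291) = +0.076 V.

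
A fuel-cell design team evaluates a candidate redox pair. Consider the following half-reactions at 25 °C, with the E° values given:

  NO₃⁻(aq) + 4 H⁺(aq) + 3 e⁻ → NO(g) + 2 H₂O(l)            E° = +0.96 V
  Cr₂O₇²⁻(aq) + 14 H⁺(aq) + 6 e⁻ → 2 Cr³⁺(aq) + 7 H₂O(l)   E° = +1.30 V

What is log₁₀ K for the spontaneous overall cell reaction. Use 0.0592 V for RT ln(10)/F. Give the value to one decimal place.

Cathode: Cr₂O₇²⁻/Cr³⁺; anode: NO₃⁻/NO. E°cell = +0.34 V, n = 6.
log K = nE°cell / 0.0592 = (6)(+0.34) / 0.0592 = 34.5.

34.5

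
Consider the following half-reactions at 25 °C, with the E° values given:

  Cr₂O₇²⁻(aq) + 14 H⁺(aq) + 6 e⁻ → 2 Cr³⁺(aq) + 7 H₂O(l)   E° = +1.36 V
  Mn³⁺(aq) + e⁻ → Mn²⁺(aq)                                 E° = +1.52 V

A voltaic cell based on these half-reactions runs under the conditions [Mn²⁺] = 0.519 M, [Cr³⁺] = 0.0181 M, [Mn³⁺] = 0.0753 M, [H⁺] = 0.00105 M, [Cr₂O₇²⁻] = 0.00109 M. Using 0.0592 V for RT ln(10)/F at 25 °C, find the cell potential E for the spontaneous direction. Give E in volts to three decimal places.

Mn³⁺/Mn²⁺ is the cathode (higher E°), Cr₂O₇²⁻/Cr³⁺ the anode: E°cell = +1.52 − (+1.36) = +0.16 V, n = 6.
Overall: 6 Mn³⁺(aq) + 2 Cr³⁺(aq) + 7 H₂O(l) → 6 Mn²⁺(aq) + Cr₂O₇²⁻(aq) + 14 H⁺(aq)
Q = [Mn²⁺]^6·[Cr₂O₇²⁻]·[H⁺]^14 / ([Mn³⁺]^6·[Cr³⁺]^2); log Q = -36.151.
E = E° − (0.0592/n) log Q = +0.16 − (0.0592/6)(-36.151) = +0.517 V.

+0.517 V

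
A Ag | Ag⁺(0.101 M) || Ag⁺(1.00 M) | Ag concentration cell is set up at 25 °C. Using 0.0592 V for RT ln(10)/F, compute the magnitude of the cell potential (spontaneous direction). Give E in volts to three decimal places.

For a concentration cell E°cell = 0. The 1.00 M side is the cathode (reduction is favoured where [Ag⁺] is higher).
With n = 1, E = −(0.0592/1) log([Ag⁺]ₐₙ/[Ag⁺]꜀ₐₜ) = −(0.0592/1) log(0.101/1) = −(0.0592/1)(-0.996) = +0.059 V.

+0.059 V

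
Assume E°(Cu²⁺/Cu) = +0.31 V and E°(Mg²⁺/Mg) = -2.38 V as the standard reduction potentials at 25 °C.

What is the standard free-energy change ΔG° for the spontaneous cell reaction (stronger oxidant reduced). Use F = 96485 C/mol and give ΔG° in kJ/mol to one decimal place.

Cu²⁺/Cu (E° = +0.31 V) is the cathode; Mg²⁺/Mg (E° = -2.38 V) is the anode, so E°cell = +2.69 V.
Balancing electrons gives n = 2 (lcm of 2 and 2).
ΔG° = −nFE° = −(2)(96485)(+2.69) = -519,089 J = -519.1 kJ/mol.

-519.1 kJ/mol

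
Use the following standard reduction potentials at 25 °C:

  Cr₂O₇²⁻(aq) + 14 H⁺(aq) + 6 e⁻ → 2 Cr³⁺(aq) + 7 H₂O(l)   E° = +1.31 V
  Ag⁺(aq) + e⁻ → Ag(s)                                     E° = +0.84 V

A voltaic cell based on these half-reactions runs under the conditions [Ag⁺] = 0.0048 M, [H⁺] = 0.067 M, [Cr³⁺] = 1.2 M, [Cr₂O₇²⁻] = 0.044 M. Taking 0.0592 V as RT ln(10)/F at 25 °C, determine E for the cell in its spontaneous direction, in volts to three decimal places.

+0.430 V

Cr₂O₇²⁻/Cr³⁺ is the cathode (higher E°), Ag⁺/Ag the anode: E°cell = +1.31 − (+0.84) = +0.47 V, n = 6.
Overall: Cr₂O₇²⁻(aq) + 14 H⁺(aq) + 6 Ag(s) → 2 Cr³⁺(aq) + 7 H₂O(l) + 6 Ag⁺(aq)
Q = [Cr³⁺]^2·[Ag⁺]^6 / ([Cr₂O₇²⁻]·[H⁺]^14); log Q = 4.037.
E = E° − (0.0592/n) log Q = +0.47 − (0.0592/6)(4.037) = +0.430 V.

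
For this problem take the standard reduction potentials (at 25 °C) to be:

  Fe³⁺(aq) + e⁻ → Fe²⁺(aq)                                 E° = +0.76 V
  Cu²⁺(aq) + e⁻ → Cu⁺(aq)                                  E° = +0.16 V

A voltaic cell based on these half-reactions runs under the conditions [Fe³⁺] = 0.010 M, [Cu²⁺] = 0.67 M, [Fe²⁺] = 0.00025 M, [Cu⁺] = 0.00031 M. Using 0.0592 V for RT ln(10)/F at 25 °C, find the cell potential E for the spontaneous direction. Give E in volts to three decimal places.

+0.497 V

Fe³⁺/Fe²⁺ is the cathode (higher E°), Cu²⁺/Cu⁺ the anode: E°cell = +0.76 − (+0.16) = +0.60 V, n = 1.
Overall: Fe³⁺(aq) + Cu⁺(aq) → Fe²⁺(aq) + Cu²⁺(aq)
Q = [Fe²⁺]·[Cu²⁺] / ([Fe³⁺]·[Cu⁺]); log Q = 1.733.
E = E° − (0.0592/n) log Q = +0.60 − (0.0592/1)(1.733) = +0.497 V.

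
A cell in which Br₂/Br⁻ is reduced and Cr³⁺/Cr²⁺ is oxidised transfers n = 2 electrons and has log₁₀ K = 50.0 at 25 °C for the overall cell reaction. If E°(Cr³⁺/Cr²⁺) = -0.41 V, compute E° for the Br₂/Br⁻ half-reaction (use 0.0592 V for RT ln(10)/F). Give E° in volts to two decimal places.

E°cell = (0.0592/n)·log K = (0.0592/2)(50.0) = +1.480 V.
Since Br₂/Br⁻ is the cathode and Cr³⁺/Cr²⁺ the anode, E°cell = E°(Br₂/Br⁻) − E°(Cr³⁺/Cr²⁺).
So E°(Br₂/Br⁻) = E°cell + E°(Cr³⁺/Cr²⁺) = +1.480 + (-0.41) = +1.07 V.

+1.07 V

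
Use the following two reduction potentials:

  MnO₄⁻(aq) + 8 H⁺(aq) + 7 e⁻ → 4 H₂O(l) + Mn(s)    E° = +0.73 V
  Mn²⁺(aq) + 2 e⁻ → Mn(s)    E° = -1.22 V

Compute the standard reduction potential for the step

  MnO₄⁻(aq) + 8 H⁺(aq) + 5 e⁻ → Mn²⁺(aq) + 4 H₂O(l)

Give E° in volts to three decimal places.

Sequential free energies add, so n₃E°₃ = n₁E°₁ + n₂E°₂.
With n₃ = 7, and the known step contributing 2×(-1.22) V, the unknown satisfies 5·E° = 7×(+0.73) − 2×(-1.22) = +7.550.
E° = +7.550 / 5 = +1.510 V.

+1.510 V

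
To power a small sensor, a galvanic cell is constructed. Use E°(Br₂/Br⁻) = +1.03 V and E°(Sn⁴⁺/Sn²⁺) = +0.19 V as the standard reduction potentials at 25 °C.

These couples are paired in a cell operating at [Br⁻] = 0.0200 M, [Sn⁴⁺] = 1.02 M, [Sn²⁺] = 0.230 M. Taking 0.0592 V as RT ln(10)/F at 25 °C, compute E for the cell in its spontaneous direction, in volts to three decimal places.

+0.921 V

Br₂/Br⁻ is the cathode (higher E°), Sn⁴⁺/Sn²⁺ the anode: E°cell = +1.03 − (+0.19) = +0.84 V, n = 2.
Overall: Br₂(l) + Sn²⁺(aq) → 2 Br⁻(aq) + Sn⁴⁺(aq)
Q = [Br⁻]^2·[Sn⁴⁺] / ([Sn²⁺]); log Q = -2.751.
E = E° − (0.0592/n) log Q = +0.84 − (0.0592/2)(-2.751) = +0.921 V.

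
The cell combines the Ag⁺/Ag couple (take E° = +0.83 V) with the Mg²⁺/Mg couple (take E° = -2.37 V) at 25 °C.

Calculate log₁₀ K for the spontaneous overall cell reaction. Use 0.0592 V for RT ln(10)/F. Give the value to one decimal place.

108.1

Cathode: Ag⁺/Ag; anode: Mg²⁺/Mg. E°cell = +3.20 V, n = 2.
log K = nE°cell / 0.0592 = (2)(+3.20) / 0.0592 = 108.1.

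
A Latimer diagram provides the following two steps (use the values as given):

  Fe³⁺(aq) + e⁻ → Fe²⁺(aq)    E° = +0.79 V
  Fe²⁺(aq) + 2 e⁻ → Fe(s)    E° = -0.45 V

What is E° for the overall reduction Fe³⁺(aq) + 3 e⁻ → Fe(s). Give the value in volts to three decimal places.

Adding the free-energy changes (−nFE°) of the two steps gives −n₃FE°₃ = −n₁FE°₁ − n₂FE°₂.
E°₃ = (1×+0.79 + 2×-0.45) / 3 = (-0.110) / 3 = -0.037 V.

-0.037 V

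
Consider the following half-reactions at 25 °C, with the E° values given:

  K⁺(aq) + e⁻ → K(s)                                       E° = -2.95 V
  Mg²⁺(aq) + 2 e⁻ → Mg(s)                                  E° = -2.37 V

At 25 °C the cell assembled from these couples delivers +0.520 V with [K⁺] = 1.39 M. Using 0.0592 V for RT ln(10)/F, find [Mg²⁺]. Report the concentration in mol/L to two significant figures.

0.018 M

Mg²⁺/Mg is the cathode, K⁺/K the anode: E°cell = +0.58 V, n = 2.
Overall reaction: Mg²⁺(aq) + 2 K(s) → Mg(s) + 2 K⁺(aq); Q = [K⁺]^2/[Mg²⁺]^1.
From E = E° − (0.0592/n) log Q: log Q = (E° − E)·n/0.0592 = (+0.58 − (+0.520))·2/0.0592 = 2.0270.
So 1·log[Mg²⁺] = 2·log(1.39) − log Q = 0.2860 − (2.0270) = -1.7410; [Mg²⁺] = 10^(-1.7410) ≈ 0.018 M.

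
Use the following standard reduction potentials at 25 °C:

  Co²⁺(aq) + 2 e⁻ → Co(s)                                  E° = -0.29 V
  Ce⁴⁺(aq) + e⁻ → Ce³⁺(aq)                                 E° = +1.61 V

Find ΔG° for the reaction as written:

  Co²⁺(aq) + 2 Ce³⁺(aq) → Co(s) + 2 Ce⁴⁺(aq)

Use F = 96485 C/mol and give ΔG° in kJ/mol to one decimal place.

+366.6 kJ/mol

As written, Co²⁺/Co is reduced (cathode) and Ce⁴⁺/Ce³⁺ is oxidised (anode), so E°cell = (-0.29) − (+1.61) = -1.90 V.
Balancing electrons gives n = 2.
ΔG° = −nFE° = −(2)(96485)(-1.90) = 366,643 J = +366.6 kJ/mol.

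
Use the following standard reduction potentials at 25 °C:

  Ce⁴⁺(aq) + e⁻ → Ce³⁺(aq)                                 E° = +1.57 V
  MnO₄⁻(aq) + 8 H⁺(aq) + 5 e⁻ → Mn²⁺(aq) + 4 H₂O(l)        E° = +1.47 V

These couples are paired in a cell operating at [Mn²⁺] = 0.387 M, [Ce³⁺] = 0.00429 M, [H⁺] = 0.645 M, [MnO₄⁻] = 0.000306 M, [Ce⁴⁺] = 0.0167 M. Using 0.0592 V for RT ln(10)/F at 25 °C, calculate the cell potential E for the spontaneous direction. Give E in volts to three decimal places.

Ce⁴⁺/Ce³⁺ is the cathode (higher E°), MnO₄⁻/Mn²⁺ the anode: E°cell = +1.57 − (+1.47) = +0.10 V, n = 5.
Overall: 5 Ce⁴⁺(aq) + Mn²⁺(aq) + 4 H₂O(l) → 5 Ce³⁺(aq) + MnO₄⁻(aq) + 8 H⁺(aq)
Q = [Ce³⁺]^5·[MnO₄⁻]·[H⁺]^8 / ([Ce⁴⁺]^5·[Mn²⁺]); log Q = -7.577.
E = E° − (0.0592/n) log Q = +0.10 − (0.0592/5)(-7.577) = +0.190 V.

+0.190 V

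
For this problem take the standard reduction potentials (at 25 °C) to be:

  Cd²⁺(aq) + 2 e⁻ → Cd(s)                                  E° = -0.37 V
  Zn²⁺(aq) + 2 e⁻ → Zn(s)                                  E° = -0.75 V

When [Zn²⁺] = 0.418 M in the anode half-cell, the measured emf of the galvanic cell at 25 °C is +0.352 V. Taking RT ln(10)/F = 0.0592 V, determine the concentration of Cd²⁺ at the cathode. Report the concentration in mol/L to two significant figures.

0.047 M

Cd²⁺/Cd is the cathode, Zn²⁺/Zn the anode: E°cell = +0.38 V, n = 2.
Overall reaction: Cd²⁺(aq) + Zn(s) → Cd(s) + Zn²⁺(aq); Q = [Zn²⁺]^1/[Cd²⁺]^1.
From E = E° − (0.0592/n) log Q: log Q = (E° − E)·n/0.0592 = (+0.38 − (+0.352))·2/0.0592 = 0.9459.
So 1·log[Cd²⁺] = 1·log(0.418) − log Q = -0.3788 − (0.9459) = -1.3247; [Cd²⁺] = 10^(-1.3247) ≈ 0.047 M.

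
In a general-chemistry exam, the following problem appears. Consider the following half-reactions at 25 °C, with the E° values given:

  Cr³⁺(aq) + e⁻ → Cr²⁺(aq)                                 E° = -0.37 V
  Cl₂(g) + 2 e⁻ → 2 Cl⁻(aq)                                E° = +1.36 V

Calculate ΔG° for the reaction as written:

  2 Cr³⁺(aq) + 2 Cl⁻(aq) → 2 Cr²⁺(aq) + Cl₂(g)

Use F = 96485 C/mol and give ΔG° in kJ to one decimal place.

As written, Cr³⁺/Cr²⁺ is reduced (cathode) and Cl₂/Cl⁻ is oxidised (anode), so E°cell = (-0.37) − (+1.36) = -1.73 V.
Balancing electrons gives n = 2.
ΔG° = −nFE° = −(2)(96485)(-1.73) = 333,838 J = +333.8 kJ.

+333.8 kJ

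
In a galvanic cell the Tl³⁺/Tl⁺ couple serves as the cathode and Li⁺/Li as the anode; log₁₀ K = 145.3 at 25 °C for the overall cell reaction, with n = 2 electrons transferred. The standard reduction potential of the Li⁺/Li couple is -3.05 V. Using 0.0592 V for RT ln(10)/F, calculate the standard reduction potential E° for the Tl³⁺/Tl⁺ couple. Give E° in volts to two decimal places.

E°cell = (0.0592/n)·log K = (0.0592/2)(145.3) = +4.301 V.
Since Tl³⁺/Tl⁺ is the cathode and Li⁺/Li the anode, E°cell = E°(Tl³⁺/Tl⁺) − E°(Li⁺/Li).
So E°(Tl³⁺/Tl⁺) = E°cell + E°(Li⁺/Li) = +4.301 + (-3.05) = +1.25 V.

+1.25 V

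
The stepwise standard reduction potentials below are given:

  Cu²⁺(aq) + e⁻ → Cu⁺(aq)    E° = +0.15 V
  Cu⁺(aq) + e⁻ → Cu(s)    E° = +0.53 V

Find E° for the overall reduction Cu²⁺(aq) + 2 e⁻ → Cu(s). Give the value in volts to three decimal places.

+0.340 V

Since ΔG° = −nFE° is additive over sequential reductions, n₃E°₃ = n₁E°₁ + n₂E°₂.
E°₃ = (1×+0.15 + 1×+0.53) / 2 = (+0.680) / 2 = +0.340 V.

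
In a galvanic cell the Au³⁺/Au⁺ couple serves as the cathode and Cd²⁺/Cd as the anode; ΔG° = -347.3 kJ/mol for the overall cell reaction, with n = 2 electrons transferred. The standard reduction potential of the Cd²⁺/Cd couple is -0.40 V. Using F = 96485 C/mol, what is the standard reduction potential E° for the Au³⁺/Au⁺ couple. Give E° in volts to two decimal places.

E°cell = −ΔG°/(nF) = −(-347.3×10³)/((2)(96485)) = +1.800 V.
Since Au³⁺/Au⁺ is the cathode and Cd²⁺/Cd the anode, E°cell = E°(Au³⁺/Au⁺) − E°(Cd²⁺/Cd).
So E°(Au³⁺/Au⁺) = E°cell + E°(Cd²⁺/Cd) = +1.800 + (-0.40) = +1.40 V.

+1.40 V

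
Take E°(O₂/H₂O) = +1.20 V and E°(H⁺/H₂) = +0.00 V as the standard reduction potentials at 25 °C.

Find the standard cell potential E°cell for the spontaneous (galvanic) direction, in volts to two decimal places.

+1.20 V

The O₂/H₂O couple has the higher reduction potential, so it is the cathode; H⁺/H₂ is oxidised at the anode.
E°cell = E°(cathode) − E°(anode) = (+1.20) − (+0.00) = +1.20 V.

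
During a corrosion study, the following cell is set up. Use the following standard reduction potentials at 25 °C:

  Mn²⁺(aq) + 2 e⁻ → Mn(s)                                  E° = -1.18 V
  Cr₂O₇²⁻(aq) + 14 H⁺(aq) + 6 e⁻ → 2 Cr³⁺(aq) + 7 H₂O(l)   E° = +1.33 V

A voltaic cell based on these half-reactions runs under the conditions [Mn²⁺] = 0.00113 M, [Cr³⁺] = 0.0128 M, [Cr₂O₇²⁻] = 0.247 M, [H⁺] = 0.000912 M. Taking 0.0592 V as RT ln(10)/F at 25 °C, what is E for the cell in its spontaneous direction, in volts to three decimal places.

+2.209 V

Cr₂O₇²⁻/Cr³⁺ is the cathode (higher E°), Mn²⁺/Mn the anode: E°cell = +1.33 − (-1.18) = +2.51 V, n = 6.
Overall: Cr₂O₇²⁻(aq) + 14 H⁺(aq) + 3 Mn(s) → 2 Cr³⁺(aq) + 7 H₂O(l) + 3 Mn²⁺(aq)
Q = [Cr³⁺]^2·[Mn²⁺]^3 / ([Cr₂O₇²⁻]·[H⁺]^14); log Q = 30.541.
E = E° − (0.0592/n) log Q = +2.51 − (0.0592/6)(30.541) = +2.209 V.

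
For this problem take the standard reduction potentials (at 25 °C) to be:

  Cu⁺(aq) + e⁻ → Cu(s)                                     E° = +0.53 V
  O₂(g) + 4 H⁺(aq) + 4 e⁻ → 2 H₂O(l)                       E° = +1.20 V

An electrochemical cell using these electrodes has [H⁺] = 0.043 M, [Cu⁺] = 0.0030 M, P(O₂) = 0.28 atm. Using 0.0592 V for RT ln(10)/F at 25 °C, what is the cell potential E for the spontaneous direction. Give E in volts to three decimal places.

O₂/H₂O is the cathode (higher E°), Cu⁺/Cu the anode: E°cell = +1.20 − (+0.53) = +0.67 V, n = 4.
Overall: O₂(g) + 4 H⁺(aq) + 4 Cu(s) → 2 H₂O(l) + 4 Cu⁺(aq)
Q = [Cu⁺]^4 / (P(O₂)·[H⁺]^4); log Q = -4.073.
E = E° − (0.0592/n) log Q = +0.67 − (0.0592/4)(-4.073) = +0.730 V.

+0.730 V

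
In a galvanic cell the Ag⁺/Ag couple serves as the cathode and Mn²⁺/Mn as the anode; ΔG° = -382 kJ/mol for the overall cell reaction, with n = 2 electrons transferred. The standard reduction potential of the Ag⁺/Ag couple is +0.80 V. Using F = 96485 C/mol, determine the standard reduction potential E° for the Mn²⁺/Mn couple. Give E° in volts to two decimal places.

E°cell = −ΔG°/(nF) = −(-382×10³)/((2)(96485)) = +1.980 V.
Since Ag⁺/Ag is the cathode and Mn²⁺/Mn the anode, E°cell = E°(Ag⁺/Ag) − E°(Mn²⁺/Mn).
So E°(Mn²⁺/Mn) = E°(Ag⁺/Ag) − E°cell = (+0.80) − (+1.980) = -1.18 V.

-1.18 V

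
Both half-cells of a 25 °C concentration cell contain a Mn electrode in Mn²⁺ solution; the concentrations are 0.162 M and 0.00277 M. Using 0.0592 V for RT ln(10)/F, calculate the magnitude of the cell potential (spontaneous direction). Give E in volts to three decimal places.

+0.052 V

For a concentration cell E°cell = 0. The 0.162 M side is the cathode (reduction is favoured where [Mn²⁺] is higher).
With n = 2, E = −(0.0592/2) log([Mn²⁺]ₐₙ/[Mn²⁺]꜀ₐₜ) = −(0.0592/2) log(0.00277/0.162) = −(0.0592/2)(-1.767) = +0.052 V.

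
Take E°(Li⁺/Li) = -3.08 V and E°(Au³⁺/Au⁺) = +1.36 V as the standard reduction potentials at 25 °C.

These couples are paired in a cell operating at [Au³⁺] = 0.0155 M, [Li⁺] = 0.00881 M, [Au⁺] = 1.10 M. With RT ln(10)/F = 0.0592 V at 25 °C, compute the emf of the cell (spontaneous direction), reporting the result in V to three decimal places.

Au³⁺/Au⁺ is the cathode (higher E°), Li⁺/Li the anode: E°cell = +1.36 − (-3.08) = +4.44 V, n = 2.
Overall: Au³⁺(aq) + 2 Li(s) → Au⁺(aq) + 2 Li⁺(aq)
Q = [Au⁺]·[Li⁺]^2 / ([Au³⁺]); log Q = -2.259.
E = E° − (0.0592/n) log Q = +4.44 − (0.0592/2)(-2.259) = +4.507 V.

+4.507 V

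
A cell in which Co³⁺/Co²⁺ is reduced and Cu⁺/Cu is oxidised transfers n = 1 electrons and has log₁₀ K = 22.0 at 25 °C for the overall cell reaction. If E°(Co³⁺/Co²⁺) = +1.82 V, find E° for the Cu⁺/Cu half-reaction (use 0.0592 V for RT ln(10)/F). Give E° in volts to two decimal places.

+0.52 V

E°cell = (0.0592/n)·log K = (0.0592/1)(22.0) = +1.302 V.
Since Co³⁺/Co²⁺ is the cathode and Cu⁺/Cu the anode, E°cell = E°(Co³⁺/Co²⁺) − E°(Cu⁺/Cu).
So E°(Cu⁺/Cu) = E°(Co³⁺/Co²⁺) − E°cell = (+1.82) − (+1.302) = +0.52 V.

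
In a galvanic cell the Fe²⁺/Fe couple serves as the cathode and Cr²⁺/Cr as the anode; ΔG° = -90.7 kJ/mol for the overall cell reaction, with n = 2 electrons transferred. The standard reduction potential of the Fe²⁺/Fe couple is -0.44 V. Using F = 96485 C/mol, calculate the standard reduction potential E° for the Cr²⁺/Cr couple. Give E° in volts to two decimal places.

E°cell = −ΔG°/(nF) = −(-90.7×10³)/((2)(96485)) = +0.470 V.
Since Fe²⁺/Fe is the cathode and Cr²⁺/Cr the anode, E°cell = E°(Fe²⁺/Fe) − E°(Cr²⁺/Cr).
So E°(Cr²⁺/Cr) = E°(Fe²⁺/Fe) − E°cell = (-0.44) − (+0.470) = -0.91 V.

-0.91 V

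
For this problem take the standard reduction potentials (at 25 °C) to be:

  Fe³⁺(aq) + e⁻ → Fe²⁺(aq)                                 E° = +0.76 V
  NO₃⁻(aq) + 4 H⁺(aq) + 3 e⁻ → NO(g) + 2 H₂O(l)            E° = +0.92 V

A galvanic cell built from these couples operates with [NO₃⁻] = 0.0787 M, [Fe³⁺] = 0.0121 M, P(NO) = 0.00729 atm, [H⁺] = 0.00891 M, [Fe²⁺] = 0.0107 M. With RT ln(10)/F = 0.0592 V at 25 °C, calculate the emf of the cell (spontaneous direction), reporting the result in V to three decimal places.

NO₃⁻/NO is the cathode (higher E°), Fe³⁺/Fe²⁺ the anode: E°cell = +0.92 − (+0.76) = +0.16 V, n = 3.
Overall: NO₃⁻(aq) + 4 H⁺(aq) + 3 Fe²⁺(aq) → NO(g) + 2 H₂O(l) + 3 Fe³⁺(aq)
Q = P(NO)·[Fe³⁺]^3 / ([NO₃⁻]·[H⁺]^4·[Fe²⁺]^3); log Q = 7.327.
E = E° − (0.0592/n) log Q = +0.16 − (0.0592/3)(7.327) = +0.015 V.

+0.015 V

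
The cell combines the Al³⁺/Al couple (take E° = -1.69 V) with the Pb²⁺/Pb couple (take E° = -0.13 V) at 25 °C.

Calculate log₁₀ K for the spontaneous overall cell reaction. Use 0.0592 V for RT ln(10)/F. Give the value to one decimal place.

Cathode: Pb²⁺/Pb; anode: Al³⁺/Al. E°cell = +1.56 V, n = 6.
log K = nE°cell / 0.0592 = (6)(+1.56) / 0.0592 = 158.1.

158.1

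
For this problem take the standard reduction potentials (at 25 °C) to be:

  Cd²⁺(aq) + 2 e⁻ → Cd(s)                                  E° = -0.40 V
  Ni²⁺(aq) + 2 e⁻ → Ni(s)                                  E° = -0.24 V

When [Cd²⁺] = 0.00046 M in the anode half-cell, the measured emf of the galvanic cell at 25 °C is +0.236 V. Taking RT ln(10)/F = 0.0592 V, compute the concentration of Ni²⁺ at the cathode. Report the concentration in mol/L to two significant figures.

Ni²⁺/Ni is the cathode, Cd²⁺/Cd the anode: E°cell = +0.16 V, n = 2.
Overall reaction: Ni²⁺(aq) + Cd(s) → Ni(s) + Cd²⁺(aq); Q = [Cd²⁺]^1/[Ni²⁺]^1.
From E = E° − (0.0592/n) log Q: log Q = (E° − E)·n/0.0592 = (+0.16 − (+0.236))·2/0.0592 = -2.5676.
So 1·log[Ni²⁺] = 1·log(0.00046) − log Q = -3.3372 − (-2.5676) = -0.7696; [Ni²⁺] = 10^(-0.7696) ≈ 0.17 M.

0.17 M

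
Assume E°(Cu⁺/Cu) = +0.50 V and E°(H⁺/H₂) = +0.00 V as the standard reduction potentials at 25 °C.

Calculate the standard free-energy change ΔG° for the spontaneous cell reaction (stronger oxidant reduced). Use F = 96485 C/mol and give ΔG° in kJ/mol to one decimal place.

-96.5 kJ/mol

Cu⁺/Cu (E° = +0.50 V) is the cathode; H⁺/H₂ (E° = +0.00 V) is the anode, so E°cell = +0.50 V.
Balancing electrons gives n = 2 (lcm of 1 and 2).
ΔG° = −nFE° = −(2)(96485)(+0.50) = -96,485 J = -96.5 kJ/mol.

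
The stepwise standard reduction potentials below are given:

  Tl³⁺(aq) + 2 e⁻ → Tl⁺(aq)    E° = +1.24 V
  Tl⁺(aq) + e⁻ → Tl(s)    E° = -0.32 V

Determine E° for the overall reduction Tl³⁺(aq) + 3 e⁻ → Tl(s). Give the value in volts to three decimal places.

+0.720 V

Since ΔG° = −nFE° is additive over sequential reductions, n₃E°₃ = n₁E°₁ + n₂E°₂.
E°₃ = (2×+1.24 + 1×-0.32) / 3 = (+2.160) / 3 = +0.720 V.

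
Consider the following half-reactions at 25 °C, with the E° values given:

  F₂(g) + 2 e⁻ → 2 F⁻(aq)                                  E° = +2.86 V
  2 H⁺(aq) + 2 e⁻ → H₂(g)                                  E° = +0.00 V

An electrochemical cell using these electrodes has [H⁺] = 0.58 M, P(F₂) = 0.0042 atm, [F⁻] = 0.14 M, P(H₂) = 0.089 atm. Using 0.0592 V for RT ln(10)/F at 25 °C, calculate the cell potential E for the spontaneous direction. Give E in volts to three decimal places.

+2.823 V

F₂/F⁻ is the cathode (higher E°), H⁺/H₂ the anode: E°cell = +2.86 − (+0.00) = +2.86 V, n = 2.
Overall: F₂(g) + H₂(g) → 2 F⁻(aq) + 2 H⁺(aq)
Q = [F⁻]^2·[H⁺]^2 / (P(F₂)·P(H₂)); log Q = 1.246.
E = E° − (0.0592/n) log Q = +2.86 − (0.0592/2)(1.246) = +2.823 V.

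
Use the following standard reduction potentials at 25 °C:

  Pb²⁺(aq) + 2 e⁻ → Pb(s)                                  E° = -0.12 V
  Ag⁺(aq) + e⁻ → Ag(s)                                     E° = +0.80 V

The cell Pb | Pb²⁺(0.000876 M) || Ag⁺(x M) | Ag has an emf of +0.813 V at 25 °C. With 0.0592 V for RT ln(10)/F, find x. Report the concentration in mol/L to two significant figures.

Ag⁺/Ag is the cathode, Pb²⁺/Pb the anode: E°cell = +0.92 V, n = 2.
Overall reaction: 2 Ag⁺(aq) + Pb(s) → 2 Ag(s) + Pb²⁺(aq); Q = [Pb²⁺]^1/[Ag⁺]^2.
From E = E° − (0.0592/n) log Q: log Q = (E° − E)·n/0.0592 = (+0.92 − (+0.813))·2/0.0592 = 3.6149.
So 2·log[Ag⁺] = 1·log(0.000876) − log Q = -3.0575 − (3.6149) = -6.6724; log[Ag⁺] = -6.6724 / 2 = -3.3362; [Ag⁺] = 10^(-3.3362) ≈ 0.00046 M.

0.00046 M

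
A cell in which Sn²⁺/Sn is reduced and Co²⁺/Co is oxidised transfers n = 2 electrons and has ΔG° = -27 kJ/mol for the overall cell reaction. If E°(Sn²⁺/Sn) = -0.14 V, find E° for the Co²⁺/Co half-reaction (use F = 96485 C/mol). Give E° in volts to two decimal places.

E°cell = −ΔG°/(nF) = −(-27×10³)/((2)(96485)) = +0.140 V.
Since Sn²⁺/Sn is the cathode and Co²⁺/Co the anode, E°cell = E°(Sn²⁺/Sn) − E°(Co²⁺/Co).
So E°(Co²⁺/Co) = E°(Sn²⁺/Sn) − E°cell = (-0.14) − (+0.140) = -0.28 V.

-0.28 V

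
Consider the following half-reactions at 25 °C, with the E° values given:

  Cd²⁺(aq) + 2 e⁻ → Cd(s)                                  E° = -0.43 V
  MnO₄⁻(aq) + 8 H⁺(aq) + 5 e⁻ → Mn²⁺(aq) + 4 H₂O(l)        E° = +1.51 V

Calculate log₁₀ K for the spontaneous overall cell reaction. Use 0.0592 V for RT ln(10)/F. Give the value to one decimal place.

Cathode: MnO₄⁻/Mn²⁺; anode: Cd²⁺/Cd. E°cell = +1.94 V, n = 10.
log K = nE°cell / 0.0592 = (10)(+1.94) / 0.0592 = 327.7.

327.7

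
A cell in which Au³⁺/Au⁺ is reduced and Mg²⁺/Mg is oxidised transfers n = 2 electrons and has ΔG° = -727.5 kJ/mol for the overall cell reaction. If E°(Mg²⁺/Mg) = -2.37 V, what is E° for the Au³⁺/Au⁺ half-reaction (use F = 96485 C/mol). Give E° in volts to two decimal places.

E°cell = −ΔG°/(nF) = −(-727.5×10³)/((2)(96485)) = +3.770 V.
Since Au³⁺/Au⁺ is the cathode and Mg²⁺/Mg the anode, E°cell = E°(Au³⁺/Au⁺) − E°(Mg²⁺/Mg).
So E°(Au³⁺/Au⁺) = E°cell + E°(Mg²⁺/Mg) = +3.770 + (-2.37) = +1.40 V.

+1.40 V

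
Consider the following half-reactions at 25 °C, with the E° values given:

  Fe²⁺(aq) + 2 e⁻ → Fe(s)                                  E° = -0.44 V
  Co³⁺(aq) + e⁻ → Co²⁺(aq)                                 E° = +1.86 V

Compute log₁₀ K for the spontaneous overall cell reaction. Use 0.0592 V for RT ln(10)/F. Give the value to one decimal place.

77.7

Cathode: Co³⁺/Co²⁺; anode: Fe²⁺/Fe. E°cell = +2.30 V, n = 2.
log K = nE°cell / 0.0592 = (2)(+2.30) / 0.0592 = 77.7.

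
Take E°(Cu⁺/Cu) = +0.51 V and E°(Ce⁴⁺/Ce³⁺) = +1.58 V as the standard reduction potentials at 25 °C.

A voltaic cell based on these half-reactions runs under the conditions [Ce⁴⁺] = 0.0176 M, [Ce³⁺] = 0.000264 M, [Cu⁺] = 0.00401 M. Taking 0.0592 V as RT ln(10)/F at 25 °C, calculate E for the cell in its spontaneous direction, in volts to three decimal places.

Ce⁴⁺/Ce³⁺ is the cathode (higher E°), Cu⁺/Cu the anode: E°cell = +1.58 − (+0.51) = +1.07 V, n = 1.
Overall: Ce⁴⁺(aq) + Cu(s) → Ce³⁺(aq) + Cu⁺(aq)
Q = [Ce³⁺]·[Cu⁺] / ([Ce⁴⁺]); log Q = -4.221.
E = E° − (0.0592/n) log Q = +1.07 − (0.0592/1)(-4.221) = +1.320 V.

+1.320 V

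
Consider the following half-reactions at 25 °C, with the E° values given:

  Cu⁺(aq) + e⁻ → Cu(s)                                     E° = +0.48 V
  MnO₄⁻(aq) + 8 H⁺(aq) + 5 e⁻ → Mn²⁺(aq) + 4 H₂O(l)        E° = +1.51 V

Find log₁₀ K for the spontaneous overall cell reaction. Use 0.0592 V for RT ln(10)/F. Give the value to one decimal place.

Cathode: MnO₄⁻/Mn²⁺; anode: Cu⁺/Cu. E°cell = +1.03 V, n = 5.
log K = nE°cell / 0.0592 = (5)(+1.03) / 0.0592 = 87.0.

87.0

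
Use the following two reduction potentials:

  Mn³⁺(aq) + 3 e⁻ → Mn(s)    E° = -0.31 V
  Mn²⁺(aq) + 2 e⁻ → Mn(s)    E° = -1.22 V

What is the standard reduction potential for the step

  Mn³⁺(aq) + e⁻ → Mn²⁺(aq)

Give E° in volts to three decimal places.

+1.510 V

Sequential free energies add, so n₃E°₃ = n₁E°₁ + n₂E°₂.
With n₃ = 3, and the known step contributing 2×(-1.22) V, the unknown satisfies 1·E° = 3×(-0.31) − 2×(-1.22) = +1.510.
E° = +1.510 / 1 = +1.510 V.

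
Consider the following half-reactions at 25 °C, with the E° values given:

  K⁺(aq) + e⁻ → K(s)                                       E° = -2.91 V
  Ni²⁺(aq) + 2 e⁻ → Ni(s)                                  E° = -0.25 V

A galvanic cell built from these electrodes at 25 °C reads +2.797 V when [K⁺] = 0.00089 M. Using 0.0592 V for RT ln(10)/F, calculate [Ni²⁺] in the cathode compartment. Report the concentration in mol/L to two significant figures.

Ni²⁺/Ni is the cathode, K⁺/K the anode: E°cell = +2.66 V, n = 2.
Overall reaction: Ni²⁺(aq) + 2 K(s) → Ni(s) + 2 K⁺(aq); Q = [K⁺]^2/[Ni²⁺]^1.
From E = E° − (0.0592/n) log Q: log Q = (E° − E)·n/0.0592 = (+2.66 − (+2.797))·2/0.0592 = -4.6284.
So 1·log[Ni²⁺] = 2·log(0.00089) − log Q = -6.1012 − (-4.6284) = -1.4728; [Ni²⁺] = 10^(-1.4728) ≈ 0.034 M.

0.034 M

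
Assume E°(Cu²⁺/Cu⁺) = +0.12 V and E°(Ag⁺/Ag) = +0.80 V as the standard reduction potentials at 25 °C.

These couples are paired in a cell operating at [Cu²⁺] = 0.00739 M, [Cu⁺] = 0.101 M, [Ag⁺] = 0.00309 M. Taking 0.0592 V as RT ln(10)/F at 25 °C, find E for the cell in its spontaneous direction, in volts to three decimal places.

+0.599 V

Ag⁺/Ag is the cathode (higher E°), Cu²⁺/Cu⁺ the anode: E°cell = +0.80 − (+0.12) = +0.68 V, n = 1.
Overall: Ag⁺(aq) + Cu⁺(aq) → Ag(s) + Cu²⁺(aq)
Q = [Cu²⁺] / ([Ag⁺]·[Cu⁺]); log Q = 1.374.
E = E° − (0.0592/n) log Q = +0.68 − (0.0592/1)(1.374) = +0.599 V.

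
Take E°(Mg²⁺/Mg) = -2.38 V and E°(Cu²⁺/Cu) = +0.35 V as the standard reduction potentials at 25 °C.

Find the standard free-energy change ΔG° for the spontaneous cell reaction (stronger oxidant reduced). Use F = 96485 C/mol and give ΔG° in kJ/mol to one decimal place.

-526.8 kJ/mol

Cu²⁺/Cu (E° = +0.35 V) is the cathode; Mg²⁺/Mg (E° = -2.38 V) is the anode, so E°cell = +2.73 V.
Balancing electrons gives n = 2 (lcm of 2 and 2).
ΔG° = −nFE° = −(2)(96485)(+2.73) = -526,808 J = -526.8 kJ/mol.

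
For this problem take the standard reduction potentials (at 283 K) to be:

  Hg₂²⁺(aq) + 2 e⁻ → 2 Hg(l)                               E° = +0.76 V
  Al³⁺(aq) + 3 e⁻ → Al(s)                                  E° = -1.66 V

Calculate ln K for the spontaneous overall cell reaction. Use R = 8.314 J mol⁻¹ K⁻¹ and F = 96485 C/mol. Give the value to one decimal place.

Cathode: Hg₂²⁺/Hg; anode: Al³⁺/Al. E°cell = (+0.76) − (-1.66) = +2.42 V, with n = 6.
ΔG° = −nFE° = −RT ln K, so ln K = nFE°/(RT) = (6)(96485)(+2.42) / ((8.314)(283)) = 595.429.

595.4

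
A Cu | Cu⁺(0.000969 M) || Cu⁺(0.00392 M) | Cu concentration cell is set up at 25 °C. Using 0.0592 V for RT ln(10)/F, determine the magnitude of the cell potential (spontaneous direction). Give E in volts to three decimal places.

+0.036 V

For a concentration cell E°cell = 0. The 0.00392 M side is the cathode (reduction is favoured where [Cu⁺] is higher).
With n = 1, E = −(0.0592/1) log([Cu⁺]ₐₙ/[Cu⁺]꜀ₐₜ) = −(0.0592/1) log(0.000969/0.00392) = −(0.0592/1)(-0.607) = +0.036 V.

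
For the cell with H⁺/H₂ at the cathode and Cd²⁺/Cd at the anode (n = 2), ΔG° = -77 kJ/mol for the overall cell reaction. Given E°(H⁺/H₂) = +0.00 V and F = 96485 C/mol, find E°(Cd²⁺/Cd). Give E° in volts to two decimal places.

-0.40 V

E°cell = −ΔG°/(nF) = −(-77×10³)/((2)(96485)) = +0.399 V.
Since H⁺/H₂ is the cathode and Cd²⁺/Cd the anode, E°cell = E°(H⁺/H₂) − E°(Cd²⁺/Cd).
So E°(Cd²⁺/Cd) = E°(H⁺/H₂) − E°cell = (+0.00) − (+0.399) = -0.40 V.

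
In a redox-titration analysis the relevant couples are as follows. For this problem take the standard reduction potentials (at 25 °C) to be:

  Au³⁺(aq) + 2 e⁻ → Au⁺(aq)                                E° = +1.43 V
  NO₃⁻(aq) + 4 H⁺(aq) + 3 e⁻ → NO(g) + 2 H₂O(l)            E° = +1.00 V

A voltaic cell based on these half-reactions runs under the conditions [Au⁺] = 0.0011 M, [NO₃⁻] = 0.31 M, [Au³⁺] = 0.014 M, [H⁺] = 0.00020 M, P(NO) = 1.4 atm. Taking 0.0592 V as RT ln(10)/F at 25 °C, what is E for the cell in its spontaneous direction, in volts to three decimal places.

+0.768 V

Au³⁺/Au⁺ is the cathode (higher E°), NO₃⁻/NO the anode: E°cell = +1.43 − (+1.00) = +0.43 V, n = 6.
Overall: 3 Au³⁺(aq) + 2 NO(g) + 4 H₂O(l) → 3 Au⁺(aq) + 2 NO₃⁻(aq) + 8 H⁺(aq)
Q = [Au⁺]^3·[NO₃⁻]^2·[H⁺]^8 / ([Au³⁺]^3·P(NO)^2); log Q = -34.215.
E = E° − (0.0592/n) log Q = +0.43 − (0.0592/6)(-34.215) = +0.768 V.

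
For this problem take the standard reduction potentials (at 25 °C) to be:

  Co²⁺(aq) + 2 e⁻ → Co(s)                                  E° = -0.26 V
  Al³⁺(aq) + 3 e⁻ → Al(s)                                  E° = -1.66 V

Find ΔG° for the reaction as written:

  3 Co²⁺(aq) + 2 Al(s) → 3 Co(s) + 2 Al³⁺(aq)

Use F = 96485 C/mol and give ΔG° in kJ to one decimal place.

-810.5 kJ

As written, Co²⁺/Co is reduced (cathode) and Al³⁺/Al is oxidised (anode), so E°cell = (-0.26) − (-1.66) = +1.40 V.
Balancing electrons gives n = 6.
ΔG° = −nFE° = −(6)(96485)(+1.40) = -810,474 J = -810.5 kJ.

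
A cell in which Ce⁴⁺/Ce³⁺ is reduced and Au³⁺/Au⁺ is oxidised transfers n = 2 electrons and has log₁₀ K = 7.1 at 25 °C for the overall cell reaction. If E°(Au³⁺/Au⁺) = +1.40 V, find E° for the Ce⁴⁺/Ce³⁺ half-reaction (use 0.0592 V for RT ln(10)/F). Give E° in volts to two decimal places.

E°cell = (0.0592/n)·log K = (0.0592/2)(7.1) = +0.210 V.
Since Ce⁴⁺/Ce³⁺ is the cathode and Au³⁺/Au⁺ the anode, E°cell = E°(Ce⁴⁺/Ce³⁺) − E°(Au³⁺/Au⁺).
So E°(Ce⁴⁺/Ce³⁺) = E°cell + E°(Au³⁺/Au⁺) = +0.210 + (+1.40) = +1.61 V.

+1.61 V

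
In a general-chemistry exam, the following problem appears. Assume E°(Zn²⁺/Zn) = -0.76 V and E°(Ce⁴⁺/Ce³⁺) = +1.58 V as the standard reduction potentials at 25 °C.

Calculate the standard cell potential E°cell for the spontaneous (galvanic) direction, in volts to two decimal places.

The Ce⁴⁺/Ce³⁺ couple has the higher reduction potential, so it is the cathode; Zn²⁺/Zn is oxidised at the anode.
E°cell = E°(cathode) − E°(anode) = (+1.58) − (-0.76) = +2.34 V.

+2.34 V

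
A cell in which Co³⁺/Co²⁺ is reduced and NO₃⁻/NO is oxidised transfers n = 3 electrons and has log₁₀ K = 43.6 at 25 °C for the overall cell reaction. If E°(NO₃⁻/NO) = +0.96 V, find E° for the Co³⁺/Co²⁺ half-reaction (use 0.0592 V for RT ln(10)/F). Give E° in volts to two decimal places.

+1.82 V

E°cell = (0.0592/n)·log K = (0.0592/3)(43.6) = +0.860 V.
Since Co³⁺/Co²⁺ is the cathode and NO₃⁻/NO the anode, E°cell = E°(Co³⁺/Co²⁺) − E°(NO₃⁻/NO).
So E°(Co³⁺/Co²⁺) = E°cell + E°(NO₃⁻/NO) = +0.860 + (+0.96) = +1.82 V.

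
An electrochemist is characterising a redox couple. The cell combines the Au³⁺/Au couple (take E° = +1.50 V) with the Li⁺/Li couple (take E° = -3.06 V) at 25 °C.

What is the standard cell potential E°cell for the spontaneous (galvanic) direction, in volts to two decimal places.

+4.56 V

The Au³⁺/Au couple has the higher reduction potential, so it is the cathode; Li⁺/Li is oxidised at the anode.
E°cell = E°(cathode) − E°(anode) = (+1.50) − (-3.06) = +4.56 V.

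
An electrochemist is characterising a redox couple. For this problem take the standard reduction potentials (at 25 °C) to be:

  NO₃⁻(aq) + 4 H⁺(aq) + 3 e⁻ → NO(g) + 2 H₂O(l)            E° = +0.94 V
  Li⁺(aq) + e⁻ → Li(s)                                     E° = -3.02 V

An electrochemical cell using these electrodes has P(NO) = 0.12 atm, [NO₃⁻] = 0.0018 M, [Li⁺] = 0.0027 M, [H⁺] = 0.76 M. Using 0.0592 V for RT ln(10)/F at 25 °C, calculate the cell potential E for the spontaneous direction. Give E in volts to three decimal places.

NO₃⁻/NO is the cathode (higher E°), Li⁺/Li the anode: E°cell = +0.94 − (-3.02) = +3.96 V, n = 3.
Overall: NO₃⁻(aq) + 4 H⁺(aq) + 3 Li(s) → NO(g) + 2 H₂O(l) + 3 Li⁺(aq)
Q = P(NO)·[Li⁺]^3 / ([NO₃⁻]·[H⁺]^4); log Q = -5.405.
E = E° − (0.0592/n) log Q = +3.96 − (0.0592/3)(-5.405) = +4.067 V.

+4.067 V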